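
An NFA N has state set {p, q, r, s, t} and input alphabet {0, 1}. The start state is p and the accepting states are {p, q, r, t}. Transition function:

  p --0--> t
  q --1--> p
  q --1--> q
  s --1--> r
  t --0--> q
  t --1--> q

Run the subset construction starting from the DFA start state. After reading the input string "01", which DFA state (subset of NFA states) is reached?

{q}

Start: {p}.
δ(p,0) = {t}.
Union: {t}.
After 0: {t}.
δ(t,1) = {q}.
Union: {q}.
After 1: {q}.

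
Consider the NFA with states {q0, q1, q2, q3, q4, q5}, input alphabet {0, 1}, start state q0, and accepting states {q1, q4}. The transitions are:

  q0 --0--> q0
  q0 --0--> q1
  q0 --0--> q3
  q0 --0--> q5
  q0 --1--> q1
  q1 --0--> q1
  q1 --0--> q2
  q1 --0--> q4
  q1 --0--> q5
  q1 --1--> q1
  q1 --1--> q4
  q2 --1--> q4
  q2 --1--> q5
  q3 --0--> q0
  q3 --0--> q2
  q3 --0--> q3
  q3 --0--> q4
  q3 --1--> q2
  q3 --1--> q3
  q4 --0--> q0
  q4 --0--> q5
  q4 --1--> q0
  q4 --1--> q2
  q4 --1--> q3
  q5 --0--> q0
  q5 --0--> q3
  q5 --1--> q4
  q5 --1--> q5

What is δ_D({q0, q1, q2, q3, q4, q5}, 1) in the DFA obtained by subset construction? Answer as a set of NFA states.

{q0, q1, q2, q3, q4, q5}

δ(q0,1) = {q1}; δ(q1,1) = {q1, q4}; δ(q2,1) = {q4, q5}; δ(q3,1) = {q2, q3}; δ(q4,1) = {q0, q2, q3}; δ(q5,1) = {q4, q5}.
Union: {q0, q1, q2, q3, q4, q5}.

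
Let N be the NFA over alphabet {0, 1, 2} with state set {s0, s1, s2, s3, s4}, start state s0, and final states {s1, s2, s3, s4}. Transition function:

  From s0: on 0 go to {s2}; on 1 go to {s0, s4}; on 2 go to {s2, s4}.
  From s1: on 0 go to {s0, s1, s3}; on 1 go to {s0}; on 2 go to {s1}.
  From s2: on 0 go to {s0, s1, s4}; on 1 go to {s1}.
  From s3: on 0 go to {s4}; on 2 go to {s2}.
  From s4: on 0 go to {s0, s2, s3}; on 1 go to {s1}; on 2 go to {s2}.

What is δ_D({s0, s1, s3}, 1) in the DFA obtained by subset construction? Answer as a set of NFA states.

{s0, s4}

δ(s0,1) = {s0, s4}; δ(s1,1) = {s0}; δ(s3,1) = ∅.
Union: {s0, s4}.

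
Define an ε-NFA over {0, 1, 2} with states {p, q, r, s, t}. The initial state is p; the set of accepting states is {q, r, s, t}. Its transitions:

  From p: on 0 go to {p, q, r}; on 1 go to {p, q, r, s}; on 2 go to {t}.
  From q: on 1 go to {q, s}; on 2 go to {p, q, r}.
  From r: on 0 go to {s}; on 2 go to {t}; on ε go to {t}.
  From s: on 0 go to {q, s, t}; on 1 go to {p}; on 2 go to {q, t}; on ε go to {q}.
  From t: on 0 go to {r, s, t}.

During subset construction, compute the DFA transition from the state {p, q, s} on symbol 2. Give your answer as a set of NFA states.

δ(p,2) = {t}; δ(q,2) = {p, q, r}; δ(s,2) = {q, t}.
Union: {p, q, r, t}.

{p, q, r, t}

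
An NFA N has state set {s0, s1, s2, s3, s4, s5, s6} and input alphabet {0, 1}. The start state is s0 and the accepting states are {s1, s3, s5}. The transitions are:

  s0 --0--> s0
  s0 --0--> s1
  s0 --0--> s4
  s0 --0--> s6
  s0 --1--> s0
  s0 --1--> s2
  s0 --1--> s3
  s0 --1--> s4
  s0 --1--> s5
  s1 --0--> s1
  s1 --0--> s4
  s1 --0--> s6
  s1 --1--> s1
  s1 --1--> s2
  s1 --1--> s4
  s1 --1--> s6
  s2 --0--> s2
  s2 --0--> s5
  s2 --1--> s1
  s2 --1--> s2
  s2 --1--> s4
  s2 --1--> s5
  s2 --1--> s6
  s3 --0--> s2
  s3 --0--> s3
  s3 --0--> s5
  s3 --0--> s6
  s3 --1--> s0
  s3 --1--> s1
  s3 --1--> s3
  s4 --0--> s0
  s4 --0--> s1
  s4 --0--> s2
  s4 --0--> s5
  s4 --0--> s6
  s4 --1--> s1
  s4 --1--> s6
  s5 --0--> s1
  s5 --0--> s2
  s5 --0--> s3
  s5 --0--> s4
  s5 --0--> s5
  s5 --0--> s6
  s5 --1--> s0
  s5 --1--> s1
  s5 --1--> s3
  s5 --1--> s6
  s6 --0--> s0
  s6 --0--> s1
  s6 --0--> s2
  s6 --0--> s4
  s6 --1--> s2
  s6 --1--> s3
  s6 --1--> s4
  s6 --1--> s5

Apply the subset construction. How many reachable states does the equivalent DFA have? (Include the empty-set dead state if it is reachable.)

Start state of the DFA: {s0}.
{s0} --0--> {s0, s1, s4, s6}  [new]
{s0} --1--> {s0, s2, s3, s4, s5}  [new]
{s0, s1, s4, s6} --0--> {s0, s1, s2, s4, s5, s6}  [new]
{s0, s1, s4, s6} --1--> {s0, s1, s2, s3, s4, s5, s6}  [new]
{s0, s2, s3, s4, s5} --0--> {s0, s1, s2, s3, s4, s5, s6}  [seen]
{s0, s2, s3, s4, s5} --1--> {s0, s1, s2, s3, s4, s5, s6}  [seen]
{s0, s1, s2, s4, s5, s6} --0--> {s0, s1, s2, s3, s4, s5, s6}  [seen]
{s0, s1, s2, s4, s5, s6} --1--> {s0, s1, s2, s3, s4, s5, s6}  [seen]
{s0, s1, s2, s3, s4, s5, s6} --0--> {s0, s1, s2, s3, s4, s5, s6}  [seen]
{s0, s1, s2, s3, s4, s5, s6} --1--> {s0, s1, s2, s3, s4, s5, s6}  [seen]
Reachable DFA states: {s0}, {s0, s1, s4, s6}, {s0, s2, s3, s4, s5}, {s0, s1, s2, s4, s5, s6}, {s0, s1, s2, s3, s4, s5, s6}.

5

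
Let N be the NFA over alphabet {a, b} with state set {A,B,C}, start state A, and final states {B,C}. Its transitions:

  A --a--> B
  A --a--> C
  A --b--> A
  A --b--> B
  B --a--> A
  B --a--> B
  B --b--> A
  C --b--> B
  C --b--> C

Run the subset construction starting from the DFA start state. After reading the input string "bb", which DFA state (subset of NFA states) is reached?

{A,B}

Start: {A}.
δ(A,b) = {A,B}.
Union: {A,B}.
After b: {A,B}.
δ(A,b) = {A,B}; δ(B,b) = {A}.
Union: {A,B}.
After b: {A,B}.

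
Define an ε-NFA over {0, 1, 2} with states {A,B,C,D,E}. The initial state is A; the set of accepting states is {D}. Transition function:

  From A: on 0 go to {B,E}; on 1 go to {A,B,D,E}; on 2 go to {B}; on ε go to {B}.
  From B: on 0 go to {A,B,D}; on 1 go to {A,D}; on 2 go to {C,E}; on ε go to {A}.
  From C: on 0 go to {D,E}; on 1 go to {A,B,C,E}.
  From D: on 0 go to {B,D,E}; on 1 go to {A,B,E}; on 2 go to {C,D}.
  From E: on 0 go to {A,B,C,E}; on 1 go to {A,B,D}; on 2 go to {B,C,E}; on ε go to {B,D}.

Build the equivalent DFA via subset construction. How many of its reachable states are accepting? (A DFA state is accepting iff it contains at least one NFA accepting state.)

Start state of the DFA: {A,B} (ε-closure of the NFA start).
{A,B} --0--> {A,B,D,E}  [new]
{A,B} --1--> {A,B,D,E}  [seen]
{A,B} --2--> {A,B,C,D,E}  [new]
{A,B,D,E} --0--> {A,B,C,D,E}  [seen]
{A,B,D,E} --1--> {A,B,D,E}  [seen]
{A,B,D,E} --2--> {A,B,C,D,E}  [seen]
{A,B,C,D,E} --0--> {A,B,C,D,E}  [seen]
{A,B,C,D,E} --1--> {A,B,C,D,E}  [seen]
{A,B,C,D,E} --2--> {A,B,C,D,E}  [seen]
Reachable DFA states: {A,B}, {A,B,D,E}, {A,B,C,D,E}.
Accepting DFA states (contain an NFA accepting state): {A,B,D,E}, {A,B,C,D,E}.

2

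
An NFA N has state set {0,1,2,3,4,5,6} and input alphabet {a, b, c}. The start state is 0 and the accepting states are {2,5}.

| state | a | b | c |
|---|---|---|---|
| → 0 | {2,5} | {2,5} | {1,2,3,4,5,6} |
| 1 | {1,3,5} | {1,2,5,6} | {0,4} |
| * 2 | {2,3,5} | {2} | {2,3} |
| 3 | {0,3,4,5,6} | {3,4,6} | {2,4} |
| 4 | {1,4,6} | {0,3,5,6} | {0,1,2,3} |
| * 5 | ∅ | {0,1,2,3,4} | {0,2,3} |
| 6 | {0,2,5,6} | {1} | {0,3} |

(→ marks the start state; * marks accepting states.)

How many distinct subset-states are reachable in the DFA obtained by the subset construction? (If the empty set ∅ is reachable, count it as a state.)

11

Start state of the DFA: {0}.
{0} --a--> {2,5}  [new]
{0} --b--> {2,5}  [seen]
{0} --c--> {1,2,3,4,5,6}  [new]
{2,5} --a--> {2,3,5}  [new]
{2,5} --b--> {0,1,2,3,4}  [new]
{2,5} --c--> {0,2,3}  [new]
{1,2,3,4,5,6} --a--> {0,1,2,3,4,5,6}  [new]
{1,2,3,4,5,6} --b--> {0,1,2,3,4,5,6}  [seen]
{1,2,3,4,5,6} --c--> {0,1,2,3,4}  [seen]
{2,3,5} --a--> {0,2,3,4,5,6}  [new]
{2,3,5} --b--> {0,1,2,3,4,6}  [new]
{2,3,5} --c--> {0,2,3,4}  [new]
{0,1,2,3,4} --a--> {0,1,2,3,4,5,6}  [seen]
{0,1,2,3,4} --b--> {0,1,2,3,4,5,6}  [seen]
{0,1,2,3,4} --c--> {0,1,2,3,4,5,6}  [seen]
{0,2,3} --a--> {0,2,3,4,5,6}  [seen]
{0,2,3} --b--> {2,3,4,5,6}  [new]
{0,2,3} --c--> {1,2,3,4,5,6}  [seen]
{0,1,2,3,4,5,6} --a--> {0,1,2,3,4,5,6}  [seen]
{0,1,2,3,4,5,6} --b--> {0,1,2,3,4,5,6}  [seen]
{0,1,2,3,4,5,6} --c--> {0,1,2,3,4,5,6}  [seen]
{0,2,3,4,5,6} --a--> {0,1,2,3,4,5,6}  [seen]
{0,2,3,4,5,6} --b--> {0,1,2,3,4,5,6}  [seen]
{0,2,3,4,5,6} --c--> {0,1,2,3,4,5,6}  [seen]
{0,1,2,3,4,6} --a--> {0,1,2,3,4,5,6}  [seen]
{0,1,2,3,4,6} --b--> {0,1,2,3,4,5,6}  [seen]
{0,1,2,3,4,6} --c--> {0,1,2,3,4,5,6}  [seen]
{0,2,3,4} --a--> {0,1,2,3,4,5,6}  [seen]
{0,2,3,4} --b--> {0,2,3,4,5,6}  [seen]
{0,2,3,4} --c--> {0,1,2,3,4,5,6}  [seen]
{2,3,4,5,6} --a--> {0,1,2,3,4,5,6}  [seen]
{2,3,4,5,6} --b--> {0,1,2,3,4,5,6}  [seen]
{2,3,4,5,6} --c--> {0,1,2,3,4}  [seen]
Reachable DFA states: {0}, {2,5}, {1,2,3,4,5,6}, {2,3,5}, {0,1,2,3,4}, {0,2,3}, {0,1,2,3,4,5,6}, {0,2,3,4,5,6}, {0,1,2,3,4,6}, {0,2,3,4}, {2,3,4,5,6}.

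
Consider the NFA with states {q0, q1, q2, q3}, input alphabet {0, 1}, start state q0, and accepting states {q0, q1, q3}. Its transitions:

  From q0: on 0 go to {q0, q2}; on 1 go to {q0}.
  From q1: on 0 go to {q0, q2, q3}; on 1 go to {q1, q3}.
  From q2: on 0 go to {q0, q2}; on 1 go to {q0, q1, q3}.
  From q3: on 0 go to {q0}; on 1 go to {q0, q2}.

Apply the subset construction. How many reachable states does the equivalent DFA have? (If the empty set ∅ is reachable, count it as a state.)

Start state of the DFA: {q0}.
{q0} --0--> {q0, q2}  [new]
{q0} --1--> {q0}  [seen]
{q0, q2} --0--> {q0, q2}  [seen]
{q0, q2} --1--> {q0, q1, q3}  [new]
{q0, q1, q3} --0--> {q0, q2, q3}  [new]
{q0, q1, q3} --1--> {q0, q1, q2, q3}  [new]
{q0, q2, q3} --0--> {q0, q2}  [seen]
{q0, q2, q3} --1--> {q0, q1, q2, q3}  [seen]
{q0, q1, q2, q3} --0--> {q0, q2, q3}  [seen]
{q0, q1, q2, q3} --1--> {q0, q1, q2, q3}  [seen]
Reachable DFA states: {q0}, {q0, q2}, {q0, q1, q3}, {q0, q2, q3}, {q0, q1, q2, q3}.

5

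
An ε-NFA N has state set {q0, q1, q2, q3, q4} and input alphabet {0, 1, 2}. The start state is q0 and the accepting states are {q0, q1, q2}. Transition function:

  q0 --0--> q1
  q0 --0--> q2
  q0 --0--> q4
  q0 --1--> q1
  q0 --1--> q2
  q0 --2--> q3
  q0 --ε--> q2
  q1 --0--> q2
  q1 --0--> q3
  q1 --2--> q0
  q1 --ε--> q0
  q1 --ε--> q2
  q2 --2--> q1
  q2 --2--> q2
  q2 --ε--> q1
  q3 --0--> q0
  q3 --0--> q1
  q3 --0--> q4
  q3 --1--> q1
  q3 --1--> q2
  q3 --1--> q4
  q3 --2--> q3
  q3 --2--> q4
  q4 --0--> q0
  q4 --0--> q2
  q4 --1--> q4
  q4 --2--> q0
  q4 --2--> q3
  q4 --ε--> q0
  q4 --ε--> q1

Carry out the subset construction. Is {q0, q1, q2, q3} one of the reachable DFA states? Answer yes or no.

Start state of the DFA: {q0, q1, q2} (ε-closure of the NFA start).
{q0, q1, q2} --0--> {q0, q1, q2, q3, q4}  [new]
{q0, q1, q2} --1--> {q0, q1, q2}  [seen]
{q0, q1, q2} --2--> {q0, q1, q2, q3}  [new]
{q0, q1, q2, q3, q4} --0--> {q0, q1, q2, q3, q4}  [seen]
{q0, q1, q2, q3, q4} --1--> {q0, q1, q2, q4}  [new]
{q0, q1, q2, q3, q4} --2--> {q0, q1, q2, q3, q4}  [seen]
{q0, q1, q2, q3} --0--> {q0, q1, q2, q3, q4}  [seen]
{q0, q1, q2, q3} --1--> {q0, q1, q2, q4}  [seen]
{q0, q1, q2, q3} --2--> {q0, q1, q2, q3, q4}  [seen]
{q0, q1, q2, q4} --0--> {q0, q1, q2, q3, q4}  [seen]
{q0, q1, q2, q4} --1--> {q0, q1, q2, q4}  [seen]
{q0, q1, q2, q4} --2--> {q0, q1, q2, q3}  [seen]
Reachable DFA states: {q0, q1, q2}, {q0, q1, q2, q3, q4}, {q0, q1, q2, q3}, {q0, q1, q2, q4}.
{q0, q1, q2, q3} is among them.

yes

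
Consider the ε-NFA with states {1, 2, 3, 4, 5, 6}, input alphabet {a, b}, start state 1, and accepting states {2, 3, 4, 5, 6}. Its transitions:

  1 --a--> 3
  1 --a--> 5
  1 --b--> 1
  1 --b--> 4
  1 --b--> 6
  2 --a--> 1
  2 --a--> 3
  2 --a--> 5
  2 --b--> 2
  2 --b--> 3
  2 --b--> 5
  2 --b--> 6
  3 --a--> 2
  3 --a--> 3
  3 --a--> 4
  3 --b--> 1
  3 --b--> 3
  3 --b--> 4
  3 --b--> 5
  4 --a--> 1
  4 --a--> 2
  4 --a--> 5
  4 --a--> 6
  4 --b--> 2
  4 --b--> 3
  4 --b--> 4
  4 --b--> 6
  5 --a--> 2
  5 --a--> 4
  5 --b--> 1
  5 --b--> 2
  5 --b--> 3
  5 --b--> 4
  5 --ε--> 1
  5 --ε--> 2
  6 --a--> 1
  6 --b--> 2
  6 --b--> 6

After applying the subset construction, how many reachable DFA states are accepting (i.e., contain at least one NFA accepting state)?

Start state of the DFA: {1} (ε-closure of the NFA start).
{1} --a--> {1, 2, 3, 5}  [new]
{1} --b--> {1, 4, 6}  [new]
{1, 2, 3, 5} --a--> {1, 2, 3, 4, 5}  [new]
{1, 2, 3, 5} --b--> {1, 2, 3, 4, 5, 6}  [new]
{1, 4, 6} --a--> {1, 2, 3, 5, 6}  [new]
{1, 4, 6} --b--> {1, 2, 3, 4, 6}  [new]
{1, 2, 3, 4, 5} --a--> {1, 2, 3, 4, 5, 6}  [seen]
{1, 2, 3, 4, 5} --b--> {1, 2, 3, 4, 5, 6}  [seen]
{1, 2, 3, 4, 5, 6} --a--> {1, 2, 3, 4, 5, 6}  [seen]
{1, 2, 3, 4, 5, 6} --b--> {1, 2, 3, 4, 5, 6}  [seen]
{1, 2, 3, 5, 6} --a--> {1, 2, 3, 4, 5}  [seen]
{1, 2, 3, 5, 6} --b--> {1, 2, 3, 4, 5, 6}  [seen]
{1, 2, 3, 4, 6} --a--> {1, 2, 3, 4, 5, 6}  [seen]
{1, 2, 3, 4, 6} --b--> {1, 2, 3, 4, 5, 6}  [seen]
Reachable DFA states: {1}, {1, 2, 3, 5}, {1, 4, 6}, {1, 2, 3, 4, 5}, {1, 2, 3, 4, 5, 6}, {1, 2, 3, 5, 6}, {1, 2, 3, 4, 6}.
Accepting DFA states (contain an NFA accepting state): {1, 2, 3, 5}, {1, 4, 6}, {1, 2, 3, 4, 5}, {1, 2, 3, 4, 5, 6}, {1, 2, 3, 5, 6}, {1, 2, 3, 4, 6}.

6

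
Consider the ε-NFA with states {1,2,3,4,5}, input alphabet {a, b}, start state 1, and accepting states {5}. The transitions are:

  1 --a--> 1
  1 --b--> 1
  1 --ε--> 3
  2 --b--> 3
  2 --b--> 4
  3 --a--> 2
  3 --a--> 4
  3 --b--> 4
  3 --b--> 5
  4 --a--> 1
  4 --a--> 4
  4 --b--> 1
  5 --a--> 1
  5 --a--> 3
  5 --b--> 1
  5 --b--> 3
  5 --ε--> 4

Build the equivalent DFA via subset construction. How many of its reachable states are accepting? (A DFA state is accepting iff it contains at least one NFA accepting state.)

Start state of the DFA: {1,3} (ε-closure of the NFA start).
{1,3} --a--> {1,2,3,4}  [new]
{1,3} --b--> {1,3,4,5}  [new]
{1,2,3,4} --a--> {1,2,3,4}  [seen]
{1,2,3,4} --b--> {1,3,4,5}  [seen]
{1,3,4,5} --a--> {1,2,3,4}  [seen]
{1,3,4,5} --b--> {1,3,4,5}  [seen]
Reachable DFA states: {1,3}, {1,2,3,4}, {1,3,4,5}.
Accepting DFA states (contain an NFA accepting state): {1,3,4,5}.

1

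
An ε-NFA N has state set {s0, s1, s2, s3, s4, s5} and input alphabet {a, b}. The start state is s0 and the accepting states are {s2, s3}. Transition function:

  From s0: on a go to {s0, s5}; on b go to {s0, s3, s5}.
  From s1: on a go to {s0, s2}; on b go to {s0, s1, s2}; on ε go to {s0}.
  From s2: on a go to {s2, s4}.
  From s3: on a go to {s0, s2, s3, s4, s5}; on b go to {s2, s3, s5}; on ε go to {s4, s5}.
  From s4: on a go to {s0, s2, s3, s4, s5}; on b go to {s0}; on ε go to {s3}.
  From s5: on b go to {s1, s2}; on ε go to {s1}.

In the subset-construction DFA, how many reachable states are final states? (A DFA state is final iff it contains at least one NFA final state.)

Start state of the DFA: {s0} (ε-closure of the NFA start).
{s0} --a--> {s0, s1, s5}  [new]
{s0} --b--> {s0, s1, s3, s4, s5}  [new]
{s0, s1, s5} --a--> {s0, s1, s2, s5}  [new]
{s0, s1, s5} --b--> {s0, s1, s2, s3, s4, s5}  [new]
{s0, s1, s3, s4, s5} --a--> {s0, s1, s2, s3, s4, s5}  [seen]
{s0, s1, s3, s4, s5} --b--> {s0, s1, s2, s3, s4, s5}  [seen]
{s0, s1, s2, s5} --a--> {s0, s1, s2, s3, s4, s5}  [seen]
{s0, s1, s2, s5} --b--> {s0, s1, s2, s3, s4, s5}  [seen]
{s0, s1, s2, s3, s4, s5} --a--> {s0, s1, s2, s3, s4, s5}  [seen]
{s0, s1, s2, s3, s4, s5} --b--> {s0, s1, s2, s3, s4, s5}  [seen]
Reachable DFA states: {s0}, {s0, s1, s5}, {s0, s1, s3, s4, s5}, {s0, s1, s2, s5}, {s0, s1, s2, s3, s4, s5}.
Accepting DFA states (contain an NFA accepting state): {s0, s1, s3, s4, s5}, {s0, s1, s2, s5}, {s0, s1, s2, s3, s4, s5}.

3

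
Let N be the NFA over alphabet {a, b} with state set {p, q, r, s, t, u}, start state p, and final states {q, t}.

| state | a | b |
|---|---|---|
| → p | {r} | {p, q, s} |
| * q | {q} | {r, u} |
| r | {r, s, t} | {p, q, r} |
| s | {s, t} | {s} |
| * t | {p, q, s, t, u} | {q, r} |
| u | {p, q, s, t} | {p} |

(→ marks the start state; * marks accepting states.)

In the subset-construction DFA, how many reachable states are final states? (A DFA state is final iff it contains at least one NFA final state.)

8

Start state of the DFA: {p}.
{p} --a--> {r}  [new]
{p} --b--> {p, q, s}  [new]
{r} --a--> {r, s, t}  [new]
{r} --b--> {p, q, r}  [new]
{p, q, s} --a--> {q, r, s, t}  [new]
{p, q, s} --b--> {p, q, r, s, u}  [new]
{r, s, t} --a--> {p, q, r, s, t, u}  [new]
{r, s, t} --b--> {p, q, r, s}  [new]
{p, q, r} --a--> {q, r, s, t}  [seen]
{p, q, r} --b--> {p, q, r, s, u}  [seen]
{q, r, s, t} --a--> {p, q, r, s, t, u}  [seen]
{q, r, s, t} --b--> {p, q, r, s, u}  [seen]
{p, q, r, s, u} --a--> {p, q, r, s, t}  [new]
{p, q, r, s, u} --b--> {p, q, r, s, u}  [seen]
{p, q, r, s, t, u} --a--> {p, q, r, s, t, u}  [seen]
{p, q, r, s, t, u} --b--> {p, q, r, s, u}  [seen]
{p, q, r, s} --a--> {q, r, s, t}  [seen]
{p, q, r, s} --b--> {p, q, r, s, u}  [seen]
{p, q, r, s, t} --a--> {p, q, r, s, t, u}  [seen]
{p, q, r, s, t} --b--> {p, q, r, s, u}  [seen]
Reachable DFA states: {p}, {r}, {p, q, s}, {r, s, t}, {p, q, r}, {q, r, s, t}, {p, q, r, s, u}, {p, q, r, s, t, u}, {p, q, r, s}, {p, q, r, s, t}.
Accepting DFA states (contain an NFA accepting state): {p, q, s}, {r, s, t}, {p, q, r}, {q, r, s, t}, {p, q, r, s, u}, {p, q, r, s, t, u}, {p, q, r, s}, {p, q, r, s, t}.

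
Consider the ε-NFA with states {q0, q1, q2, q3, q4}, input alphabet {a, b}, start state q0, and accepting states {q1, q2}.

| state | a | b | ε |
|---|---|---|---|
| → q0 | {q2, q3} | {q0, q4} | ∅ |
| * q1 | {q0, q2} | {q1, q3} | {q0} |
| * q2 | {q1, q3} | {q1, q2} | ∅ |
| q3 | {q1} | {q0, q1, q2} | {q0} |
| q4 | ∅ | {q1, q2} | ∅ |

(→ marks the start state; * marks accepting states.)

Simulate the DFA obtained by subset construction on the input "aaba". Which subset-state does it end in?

{q0, q1, q2, q3}

Start: {q0}.
δ(q0,a) = {q2, q3}.
Union: {q2, q3}.
ε-closure gives {q0, q2, q3}.
After a: {q0, q2, q3}.
δ(q0,a) = {q2, q3}; δ(q2,a) = {q1, q3}; δ(q3,a) = {q1}.
Union: {q1, q2, q3}.
ε-closure gives {q0, q1, q2, q3}.
After a: {q0, q1, q2, q3}.
δ(q0,b) = {q0, q4}; δ(q1,b) = {q1, q3}; δ(q2,b) = {q1, q2}; δ(q3,b) = {q0, q1, q2}.
Union: {q0, q1, q2, q3, q4}.
After b: {q0, q1, q2, q3, q4}.
δ(q0,a) = {q2, q3}; δ(q1,a) = {q0, q2}; δ(q2,a) = {q1, q3}; δ(q3,a) = {q1}; δ(q4,a) = ∅.
Union: {q0, q1, q2, q3}.
After a: {q0, q1, q2, q3}.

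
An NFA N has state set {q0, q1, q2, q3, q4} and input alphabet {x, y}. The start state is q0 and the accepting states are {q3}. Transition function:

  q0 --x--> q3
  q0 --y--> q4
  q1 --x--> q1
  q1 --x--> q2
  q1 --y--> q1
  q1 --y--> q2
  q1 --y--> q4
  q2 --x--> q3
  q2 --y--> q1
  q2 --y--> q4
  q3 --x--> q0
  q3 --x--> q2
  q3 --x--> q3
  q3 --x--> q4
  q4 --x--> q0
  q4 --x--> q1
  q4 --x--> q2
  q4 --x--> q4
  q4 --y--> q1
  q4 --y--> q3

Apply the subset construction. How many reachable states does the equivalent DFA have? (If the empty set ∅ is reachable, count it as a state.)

Start state of the DFA: {q0}.
{q0} --x--> {q3}  [new]
{q0} --y--> {q4}  [new]
{q3} --x--> {q0, q2, q3, q4}  [new]
{q3} --y--> ∅  [new]
{q4} --x--> {q0, q1, q2, q4}  [new]
{q4} --y--> {q1, q3}  [new]
{q0, q2, q3, q4} --x--> {q0, q1, q2, q3, q4}  [new]
{q0, q2, q3, q4} --y--> {q1, q3, q4}  [new]
∅ --x--> ∅  [seen]
∅ --y--> ∅  [seen]
{q0, q1, q2, q4} --x--> {q0, q1, q2, q3, q4}  [seen]
{q0, q1, q2, q4} --y--> {q1, q2, q3, q4}  [new]
{q1, q3} --x--> {q0, q1, q2, q3, q4}  [seen]
{q1, q3} --y--> {q1, q2, q4}  [new]
{q0, q1, q2, q3, q4} --x--> {q0, q1, q2, q3, q4}  [seen]
{q0, q1, q2, q3, q4} --y--> {q1, q2, q3, q4}  [seen]
{q1, q3, q4} --x--> {q0, q1, q2, q3, q4}  [seen]
{q1, q3, q4} --y--> {q1, q2, q3, q4}  [seen]
{q1, q2, q3, q4} --x--> {q0, q1, q2, q3, q4}  [seen]
{q1, q2, q3, q4} --y--> {q1, q2, q3, q4}  [seen]
{q1, q2, q4} --x--> {q0, q1, q2, q3, q4}  [seen]
{q1, q2, q4} --y--> {q1, q2, q3, q4}  [seen]
Reachable DFA states: {q0}, {q3}, {q4}, {q0, q2, q3, q4}, ∅, {q0, q1, q2, q4}, {q1, q3}, {q0, q1, q2, q3, q4}, {q1, q3, q4}, {q1, q2, q3, q4}, {q1, q2, q4}.

11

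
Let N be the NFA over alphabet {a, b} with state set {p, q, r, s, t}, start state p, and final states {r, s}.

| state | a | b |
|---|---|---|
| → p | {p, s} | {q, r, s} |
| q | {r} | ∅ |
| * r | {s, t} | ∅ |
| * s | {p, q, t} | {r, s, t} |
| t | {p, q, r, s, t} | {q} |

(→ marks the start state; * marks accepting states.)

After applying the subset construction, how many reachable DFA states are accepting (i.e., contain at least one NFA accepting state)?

Start state of the DFA: {p}.
{p} --a--> {p, s}  [new]
{p} --b--> {q, r, s}  [new]
{p, s} --a--> {p, q, s, t}  [new]
{p, s} --b--> {q, r, s, t}  [new]
{q, r, s} --a--> {p, q, r, s, t}  [new]
{q, r, s} --b--> {r, s, t}  [new]
{p, q, s, t} --a--> {p, q, r, s, t}  [seen]
{p, q, s, t} --b--> {q, r, s, t}  [seen]
{q, r, s, t} --a--> {p, q, r, s, t}  [seen]
{q, r, s, t} --b--> {q, r, s, t}  [seen]
{p, q, r, s, t} --a--> {p, q, r, s, t}  [seen]
{p, q, r, s, t} --b--> {q, r, s, t}  [seen]
{r, s, t} --a--> {p, q, r, s, t}  [seen]
{r, s, t} --b--> {q, r, s, t}  [seen]
Reachable DFA states: {p}, {p, s}, {q, r, s}, {p, q, s, t}, {q, r, s, t}, {p, q, r, s, t}, {r, s, t}.
Accepting DFA states (contain an NFA accepting state): {p, s}, {q, r, s}, {p, q, s, t}, {q, r, s, t}, {p, q, r, s, t}, {r, s, t}.

6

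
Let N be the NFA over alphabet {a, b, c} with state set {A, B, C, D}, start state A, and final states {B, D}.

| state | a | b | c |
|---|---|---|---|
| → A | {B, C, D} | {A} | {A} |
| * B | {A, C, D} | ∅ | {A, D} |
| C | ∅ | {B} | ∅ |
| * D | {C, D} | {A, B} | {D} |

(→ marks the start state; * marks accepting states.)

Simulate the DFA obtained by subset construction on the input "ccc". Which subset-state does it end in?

{A}

Start: {A}.
δ(A,c) = {A}.
Union: {A}.
After c: {A}.
δ(A,c) = {A}.
Union: {A}.
After c: {A}.
δ(A,c) = {A}.
Union: {A}.
After c: {A}.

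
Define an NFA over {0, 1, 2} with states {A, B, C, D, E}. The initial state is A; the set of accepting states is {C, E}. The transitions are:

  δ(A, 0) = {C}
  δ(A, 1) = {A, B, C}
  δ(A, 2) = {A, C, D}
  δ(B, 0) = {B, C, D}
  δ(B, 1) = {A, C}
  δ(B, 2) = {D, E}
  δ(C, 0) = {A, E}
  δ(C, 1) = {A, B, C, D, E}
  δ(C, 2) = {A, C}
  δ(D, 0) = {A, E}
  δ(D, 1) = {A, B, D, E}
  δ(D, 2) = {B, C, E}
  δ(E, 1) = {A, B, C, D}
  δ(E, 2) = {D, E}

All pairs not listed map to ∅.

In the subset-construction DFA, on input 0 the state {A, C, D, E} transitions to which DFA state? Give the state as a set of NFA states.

{A, C, E}

δ(A,0) = {C}; δ(C,0) = {A, E}; δ(D,0) = {A, E}; δ(E,0) = ∅.
Union: {A, C, E}.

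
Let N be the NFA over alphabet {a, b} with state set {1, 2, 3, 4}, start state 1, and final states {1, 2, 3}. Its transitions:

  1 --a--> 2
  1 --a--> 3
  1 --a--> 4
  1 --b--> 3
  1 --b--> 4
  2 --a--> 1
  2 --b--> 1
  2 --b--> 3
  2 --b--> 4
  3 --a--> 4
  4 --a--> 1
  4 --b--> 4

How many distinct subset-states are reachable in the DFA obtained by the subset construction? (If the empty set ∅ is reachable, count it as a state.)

Start state of the DFA: {1}.
{1} --a--> {2, 3, 4}  [new]
{1} --b--> {3, 4}  [new]
{2, 3, 4} --a--> {1, 4}  [new]
{2, 3, 4} --b--> {1, 3, 4}  [new]
{3, 4} --a--> {1, 4}  [seen]
{3, 4} --b--> {4}  [new]
{1, 4} --a--> {1, 2, 3, 4}  [new]
{1, 4} --b--> {3, 4}  [seen]
{1, 3, 4} --a--> {1, 2, 3, 4}  [seen]
{1, 3, 4} --b--> {3, 4}  [seen]
{4} --a--> {1}  [seen]
{4} --b--> {4}  [seen]
{1, 2, 3, 4} --a--> {1, 2, 3, 4}  [seen]
{1, 2, 3, 4} --b--> {1, 3, 4}  [seen]
Reachable DFA states: {1}, {2, 3, 4}, {3, 4}, {1, 4}, {1, 3, 4}, {4}, {1, 2, 3, 4}.

7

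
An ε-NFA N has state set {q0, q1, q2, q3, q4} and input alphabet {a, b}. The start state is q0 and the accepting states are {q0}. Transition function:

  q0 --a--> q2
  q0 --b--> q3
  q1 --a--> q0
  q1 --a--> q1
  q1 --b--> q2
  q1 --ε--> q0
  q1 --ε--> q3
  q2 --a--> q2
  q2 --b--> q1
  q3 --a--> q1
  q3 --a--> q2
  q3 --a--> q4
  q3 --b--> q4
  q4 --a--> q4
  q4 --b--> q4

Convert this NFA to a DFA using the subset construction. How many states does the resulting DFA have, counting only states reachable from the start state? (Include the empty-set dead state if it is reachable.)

Start state of the DFA: {q0} (ε-closure of the NFA start).
{q0} --a--> {q2}  [new]
{q0} --b--> {q3}  [new]
{q2} --a--> {q2}  [seen]
{q2} --b--> {q0, q1, q3}  [new]
{q3} --a--> {q0, q1, q2, q3, q4}  [new]
{q3} --b--> {q4}  [new]
{q0, q1, q3} --a--> {q0, q1, q2, q3, q4}  [seen]
{q0, q1, q3} --b--> {q2, q3, q4}  [new]
{q0, q1, q2, q3, q4} --a--> {q0, q1, q2, q3, q4}  [seen]
{q0, q1, q2, q3, q4} --b--> {q0, q1, q2, q3, q4}  [seen]
{q4} --a--> {q4}  [seen]
{q4} --b--> {q4}  [seen]
{q2, q3, q4} --a--> {q0, q1, q2, q3, q4}  [seen]
{q2, q3, q4} --b--> {q0, q1, q3, q4}  [new]
{q0, q1, q3, q4} --a--> {q0, q1, q2, q3, q4}  [seen]
{q0, q1, q3, q4} --b--> {q2, q3, q4}  [seen]
Reachable DFA states: {q0}, {q2}, {q3}, {q0, q1, q3}, {q0, q1, q2, q3, q4}, {q4}, {q2, q3, q4}, {q0, q1, q3, q4}.

8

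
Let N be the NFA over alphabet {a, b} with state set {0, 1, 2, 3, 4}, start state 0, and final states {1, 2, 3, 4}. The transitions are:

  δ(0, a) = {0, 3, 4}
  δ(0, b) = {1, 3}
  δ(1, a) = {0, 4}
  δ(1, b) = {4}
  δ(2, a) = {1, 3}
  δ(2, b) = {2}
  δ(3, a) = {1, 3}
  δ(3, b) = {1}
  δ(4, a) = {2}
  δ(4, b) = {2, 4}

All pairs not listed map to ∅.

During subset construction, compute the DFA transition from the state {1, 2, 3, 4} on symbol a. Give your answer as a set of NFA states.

{0, 1, 2, 3, 4}

δ(1,a) = {0, 4}; δ(2,a) = {1, 3}; δ(3,a) = {1, 3}; δ(4,a) = {2}.
Union: {0, 1, 2, 3, 4}.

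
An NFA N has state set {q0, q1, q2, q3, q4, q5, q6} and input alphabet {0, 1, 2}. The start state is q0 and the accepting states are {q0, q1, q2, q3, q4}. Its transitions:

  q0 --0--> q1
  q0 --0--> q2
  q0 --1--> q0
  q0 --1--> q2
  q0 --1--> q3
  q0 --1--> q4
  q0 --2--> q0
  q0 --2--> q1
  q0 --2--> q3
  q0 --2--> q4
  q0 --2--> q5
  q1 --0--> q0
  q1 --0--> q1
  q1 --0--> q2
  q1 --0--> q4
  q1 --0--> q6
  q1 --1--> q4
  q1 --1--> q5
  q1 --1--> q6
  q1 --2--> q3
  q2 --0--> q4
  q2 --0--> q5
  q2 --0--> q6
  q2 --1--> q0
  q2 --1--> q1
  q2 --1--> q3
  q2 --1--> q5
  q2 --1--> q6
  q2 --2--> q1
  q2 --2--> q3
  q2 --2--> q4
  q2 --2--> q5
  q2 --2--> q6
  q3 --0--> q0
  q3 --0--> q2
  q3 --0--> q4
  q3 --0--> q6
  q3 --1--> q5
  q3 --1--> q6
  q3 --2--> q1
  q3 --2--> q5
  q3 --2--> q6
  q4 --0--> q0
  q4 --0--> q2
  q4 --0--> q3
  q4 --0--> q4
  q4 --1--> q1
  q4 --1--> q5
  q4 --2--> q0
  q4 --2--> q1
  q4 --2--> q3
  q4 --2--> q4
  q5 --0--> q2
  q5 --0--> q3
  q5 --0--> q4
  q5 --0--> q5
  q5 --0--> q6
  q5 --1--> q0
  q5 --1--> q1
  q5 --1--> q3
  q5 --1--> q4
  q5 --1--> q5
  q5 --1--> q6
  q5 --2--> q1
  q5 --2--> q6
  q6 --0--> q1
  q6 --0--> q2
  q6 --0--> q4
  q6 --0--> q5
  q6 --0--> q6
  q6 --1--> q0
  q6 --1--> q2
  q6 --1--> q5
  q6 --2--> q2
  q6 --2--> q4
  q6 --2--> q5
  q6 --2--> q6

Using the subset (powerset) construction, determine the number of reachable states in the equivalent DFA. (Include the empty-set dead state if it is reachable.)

8

Start state of the DFA: {q0}.
{q0} --0--> {q1, q2}  [new]
{q0} --1--> {q0, q2, q3, q4}  [new]
{q0} --2--> {q0, q1, q3, q4, q5}  [new]
{q1, q2} --0--> {q0, q1, q2, q4, q5, q6}  [new]
{q1, q2} --1--> {q0, q1, q3, q4, q5, q6}  [new]
{q1, q2} --2--> {q1, q3, q4, q5, q6}  [new]
{q0, q2, q3, q4} --0--> {q0, q1, q2, q3, q4, q5, q6}  [new]
{q0, q2, q3, q4} --1--> {q0, q1, q2, q3, q4, q5, q6}  [seen]
{q0, q2, q3, q4} --2--> {q0, q1, q3, q4, q5, q6}  [seen]
{q0, q1, q3, q4, q5} --0--> {q0, q1, q2, q3, q4, q5, q6}  [seen]
{q0, q1, q3, q4, q5} --1--> {q0, q1, q2, q3, q4, q5, q6}  [seen]
{q0, q1, q3, q4, q5} --2--> {q0, q1, q3, q4, q5, q6}  [seen]
{q0, q1, q2, q4, q5, q6} --0--> {q0, q1, q2, q3, q4, q5, q6}  [seen]
{q0, q1, q2, q4, q5, q6} --1--> {q0, q1, q2, q3, q4, q5, q6}  [seen]
{q0, q1, q2, q4, q5, q6} --2--> {q0, q1, q2, q3, q4, q5, q6}  [seen]
{q0, q1, q3, q4, q5, q6} --0--> {q0, q1, q2, q3, q4, q5, q6}  [seen]
{q0, q1, q3, q4, q5, q6} --1--> {q0, q1, q2, q3, q4, q5, q6}  [seen]
{q0, q1, q3, q4, q5, q6} --2--> {q0, q1, q2, q3, q4, q5, q6}  [seen]
{q1, q3, q4, q5, q6} --0--> {q0, q1, q2, q3, q4, q5, q6}  [seen]
{q1, q3, q4, q5, q6} --1--> {q0, q1, q2, q3, q4, q5, q6}  [seen]
{q1, q3, q4, q5, q6} --2--> {q0, q1, q2, q3, q4, q5, q6}  [seen]
{q0, q1, q2, q3, q4, q5, q6} --0--> {q0, q1, q2, q3, q4, q5, q6}  [seen]
{q0, q1, q2, q3, q4, q5, q6} --1--> {q0, q1, q2, q3, q4, q5, q6}  [seen]
{q0, q1, q2, q3, q4, q5, q6} --2--> {q0, q1, q2, q3, q4, q5, q6}  [seen]
Reachable DFA states: {q0}, {q1, q2}, {q0, q2, q3, q4}, {q0, q1, q3, q4, q5}, {q0, q1, q2, q4, q5, q6}, {q0, q1, q3, q4, q5, q6}, {q1, q3, q4, q5, q6}, {q0, q1, q2, q3, q4, q5, q6}.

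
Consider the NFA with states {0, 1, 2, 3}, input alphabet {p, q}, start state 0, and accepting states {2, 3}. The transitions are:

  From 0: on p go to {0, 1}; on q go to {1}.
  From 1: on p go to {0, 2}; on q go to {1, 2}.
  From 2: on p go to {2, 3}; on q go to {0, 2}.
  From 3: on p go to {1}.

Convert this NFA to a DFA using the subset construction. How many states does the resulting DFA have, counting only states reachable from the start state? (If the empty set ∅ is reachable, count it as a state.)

Start state of the DFA: {0}.
{0} --p--> {0, 1}  [new]
{0} --q--> {1}  [new]
{0, 1} --p--> {0, 1, 2}  [new]
{0, 1} --q--> {1, 2}  [new]
{1} --p--> {0, 2}  [new]
{1} --q--> {1, 2}  [seen]
{0, 1, 2} --p--> {0, 1, 2, 3}  [new]
{0, 1, 2} --q--> {0, 1, 2}  [seen]
{1, 2} --p--> {0, 2, 3}  [new]
{1, 2} --q--> {0, 1, 2}  [seen]
{0, 2} --p--> {0, 1, 2, 3}  [seen]
{0, 2} --q--> {0, 1, 2}  [seen]
{0, 1, 2, 3} --p--> {0, 1, 2, 3}  [seen]
{0, 1, 2, 3} --q--> {0, 1, 2}  [seen]
{0, 2, 3} --p--> {0, 1, 2, 3}  [seen]
{0, 2, 3} --q--> {0, 1, 2}  [seen]
Reachable DFA states: {0}, {0, 1}, {1}, {0, 1, 2}, {1, 2}, {0, 2}, {0, 1, 2, 3}, {0, 2, 3}.

8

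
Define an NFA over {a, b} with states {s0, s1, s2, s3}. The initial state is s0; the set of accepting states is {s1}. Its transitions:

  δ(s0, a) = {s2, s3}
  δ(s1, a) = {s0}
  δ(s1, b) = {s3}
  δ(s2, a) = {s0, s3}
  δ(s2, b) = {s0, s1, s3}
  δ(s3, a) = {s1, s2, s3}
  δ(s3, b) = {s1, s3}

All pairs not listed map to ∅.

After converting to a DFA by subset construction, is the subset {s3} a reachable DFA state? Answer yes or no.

no

Start state of the DFA: {s0}.
{s0} --a--> {s2, s3}  [new]
{s0} --b--> ∅  [new]
{s2, s3} --a--> {s0, s1, s2, s3}  [new]
{s2, s3} --b--> {s0, s1, s3}  [new]
∅ --a--> ∅  [seen]
∅ --b--> ∅  [seen]
{s0, s1, s2, s3} --a--> {s0, s1, s2, s3}  [seen]
{s0, s1, s2, s3} --b--> {s0, s1, s3}  [seen]
{s0, s1, s3} --a--> {s0, s1, s2, s3}  [seen]
{s0, s1, s3} --b--> {s1, s3}  [new]
{s1, s3} --a--> {s0, s1, s2, s3}  [seen]
{s1, s3} --b--> {s1, s3}  [seen]
Reachable DFA states: {s0}, {s2, s3}, ∅, {s0, s1, s2, s3}, {s0, s1, s3}, {s1, s3}.
{s3} is not among them.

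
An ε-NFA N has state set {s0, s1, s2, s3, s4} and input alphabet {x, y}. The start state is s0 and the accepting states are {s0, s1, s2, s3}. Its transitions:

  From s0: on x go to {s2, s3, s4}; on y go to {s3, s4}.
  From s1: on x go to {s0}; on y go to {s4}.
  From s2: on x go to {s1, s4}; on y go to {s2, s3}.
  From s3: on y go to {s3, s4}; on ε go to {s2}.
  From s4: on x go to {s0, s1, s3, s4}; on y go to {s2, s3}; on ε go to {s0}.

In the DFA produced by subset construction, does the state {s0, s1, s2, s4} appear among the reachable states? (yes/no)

no

Start state of the DFA: {s0} (ε-closure of the NFA start).
{s0} --x--> {s0, s2, s3, s4}  [new]
{s0} --y--> {s0, s2, s3, s4}  [seen]
{s0, s2, s3, s4} --x--> {s0, s1, s2, s3, s4}  [new]
{s0, s2, s3, s4} --y--> {s0, s2, s3, s4}  [seen]
{s0, s1, s2, s3, s4} --x--> {s0, s1, s2, s3, s4}  [seen]
{s0, s1, s2, s3, s4} --y--> {s0, s2, s3, s4}  [seen]
Reachable DFA states: {s0}, {s0, s2, s3, s4}, {s0, s1, s2, s3, s4}.
{s0, s1, s2, s4} is not among them.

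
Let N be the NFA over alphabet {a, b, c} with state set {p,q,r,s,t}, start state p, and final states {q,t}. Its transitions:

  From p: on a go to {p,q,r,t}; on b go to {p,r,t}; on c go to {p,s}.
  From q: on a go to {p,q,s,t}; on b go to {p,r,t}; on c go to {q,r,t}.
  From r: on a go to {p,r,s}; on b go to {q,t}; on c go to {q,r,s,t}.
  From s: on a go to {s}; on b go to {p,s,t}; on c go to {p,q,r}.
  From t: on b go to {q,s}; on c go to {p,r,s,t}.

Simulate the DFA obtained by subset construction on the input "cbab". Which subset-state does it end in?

{p,q,r,s,t}

Start: {p}.
δ(p,c) = {p,s}.
Union: {p,s}.
After c: {p,s}.
δ(p,b) = {p,r,t}; δ(s,b) = {p,s,t}.
Union: {p,r,s,t}.
After b: {p,r,s,t}.
δ(p,a) = {p,q,r,t}; δ(r,a) = {p,r,s}; δ(s,a) = {s}; δ(t,a) = ∅.
Union: {p,q,r,s,t}.
After a: {p,q,r,s,t}.
δ(p,b) = {p,r,t}; δ(q,b) = {p,r,t}; δ(r,b) = {q,t}; δ(s,b) = {p,s,t}; δ(t,b) = {q,s}.
Union: {p,q,r,s,t}.
After b: {p,q,r,s,t}.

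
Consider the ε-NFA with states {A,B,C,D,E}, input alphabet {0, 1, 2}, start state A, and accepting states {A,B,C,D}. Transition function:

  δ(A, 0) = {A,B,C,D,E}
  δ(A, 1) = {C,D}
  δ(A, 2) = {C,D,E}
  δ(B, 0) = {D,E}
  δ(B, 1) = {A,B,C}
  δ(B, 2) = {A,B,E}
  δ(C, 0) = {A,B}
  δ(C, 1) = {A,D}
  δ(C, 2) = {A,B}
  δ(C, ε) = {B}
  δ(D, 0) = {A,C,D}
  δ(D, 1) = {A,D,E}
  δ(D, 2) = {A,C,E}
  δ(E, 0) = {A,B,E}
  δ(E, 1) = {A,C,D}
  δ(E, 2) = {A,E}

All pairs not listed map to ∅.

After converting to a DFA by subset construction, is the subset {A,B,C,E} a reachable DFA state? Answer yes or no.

Start state of the DFA: {A} (ε-closure of the NFA start).
{A} --0--> {A,B,C,D,E}  [new]
{A} --1--> {B,C,D}  [new]
{A} --2--> {B,C,D,E}  [new]
{A,B,C,D,E} --0--> {A,B,C,D,E}  [seen]
{A,B,C,D,E} --1--> {A,B,C,D,E}  [seen]
{A,B,C,D,E} --2--> {A,B,C,D,E}  [seen]
{B,C,D} --0--> {A,B,C,D,E}  [seen]
{B,C,D} --1--> {A,B,C,D,E}  [seen]
{B,C,D} --2--> {A,B,C,E}  [new]
{B,C,D,E} --0--> {A,B,C,D,E}  [seen]
{B,C,D,E} --1--> {A,B,C,D,E}  [seen]
{B,C,D,E} --2--> {A,B,C,E}  [seen]
{A,B,C,E} --0--> {A,B,C,D,E}  [seen]
{A,B,C,E} --1--> {A,B,C,D}  [new]
{A,B,C,E} --2--> {A,B,C,D,E}  [seen]
{A,B,C,D} --0--> {A,B,C,D,E}  [seen]
{A,B,C,D} --1--> {A,B,C,D,E}  [seen]
{A,B,C,D} --2--> {A,B,C,D,E}  [seen]
Reachable DFA states: {A}, {A,B,C,D,E}, {B,C,D}, {B,C,D,E}, {A,B,C,E}, {A,B,C,D}.
{A,B,C,E} is among them.

yes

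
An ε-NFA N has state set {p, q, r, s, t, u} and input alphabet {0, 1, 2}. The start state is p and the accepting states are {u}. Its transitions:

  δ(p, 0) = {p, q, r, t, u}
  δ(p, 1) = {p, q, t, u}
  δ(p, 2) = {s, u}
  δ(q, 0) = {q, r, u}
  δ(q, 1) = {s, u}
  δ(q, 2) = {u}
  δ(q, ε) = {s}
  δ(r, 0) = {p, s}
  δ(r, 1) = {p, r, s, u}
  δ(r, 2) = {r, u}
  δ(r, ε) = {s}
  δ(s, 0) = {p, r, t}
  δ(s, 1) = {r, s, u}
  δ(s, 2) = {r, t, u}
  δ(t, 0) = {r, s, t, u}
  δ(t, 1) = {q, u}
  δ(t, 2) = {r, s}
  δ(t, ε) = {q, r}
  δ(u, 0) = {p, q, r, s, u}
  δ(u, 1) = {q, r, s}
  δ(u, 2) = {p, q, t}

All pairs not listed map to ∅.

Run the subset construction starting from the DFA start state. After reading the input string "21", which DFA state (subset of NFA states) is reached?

{q, r, s, u}

Start: {p}.
δ(p,2) = {s, u}.
Union: {s, u}.
After 2: {s, u}.
δ(s,1) = {r, s, u}; δ(u,1) = {q, r, s}.
Union: {q, r, s, u}.
After 1: {q, r, s, u}.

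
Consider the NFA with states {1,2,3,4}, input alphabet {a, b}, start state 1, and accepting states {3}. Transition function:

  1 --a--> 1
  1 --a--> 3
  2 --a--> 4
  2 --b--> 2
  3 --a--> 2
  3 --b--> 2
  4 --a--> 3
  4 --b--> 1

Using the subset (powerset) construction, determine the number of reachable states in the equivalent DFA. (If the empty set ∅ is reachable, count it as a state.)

10

Start state of the DFA: {1}.
{1} --a--> {1,3}  [new]
{1} --b--> ∅  [new]
{1,3} --a--> {1,2,3}  [new]
{1,3} --b--> {2}  [new]
∅ --a--> ∅  [seen]
∅ --b--> ∅  [seen]
{1,2,3} --a--> {1,2,3,4}  [new]
{1,2,3} --b--> {2}  [seen]
{2} --a--> {4}  [new]
{2} --b--> {2}  [seen]
{1,2,3,4} --a--> {1,2,3,4}  [seen]
{1,2,3,4} --b--> {1,2}  [new]
{4} --a--> {3}  [new]
{4} --b--> {1}  [seen]
{1,2} --a--> {1,3,4}  [new]
{1,2} --b--> {2}  [seen]
{3} --a--> {2}  [seen]
{3} --b--> {2}  [seen]
{1,3,4} --a--> {1,2,3}  [seen]
{1,3,4} --b--> {1,2}  [seen]
Reachable DFA states: {1}, {1,3}, ∅, {1,2,3}, {2}, {1,2,3,4}, {4}, {1,2}, {3}, {1,3,4}.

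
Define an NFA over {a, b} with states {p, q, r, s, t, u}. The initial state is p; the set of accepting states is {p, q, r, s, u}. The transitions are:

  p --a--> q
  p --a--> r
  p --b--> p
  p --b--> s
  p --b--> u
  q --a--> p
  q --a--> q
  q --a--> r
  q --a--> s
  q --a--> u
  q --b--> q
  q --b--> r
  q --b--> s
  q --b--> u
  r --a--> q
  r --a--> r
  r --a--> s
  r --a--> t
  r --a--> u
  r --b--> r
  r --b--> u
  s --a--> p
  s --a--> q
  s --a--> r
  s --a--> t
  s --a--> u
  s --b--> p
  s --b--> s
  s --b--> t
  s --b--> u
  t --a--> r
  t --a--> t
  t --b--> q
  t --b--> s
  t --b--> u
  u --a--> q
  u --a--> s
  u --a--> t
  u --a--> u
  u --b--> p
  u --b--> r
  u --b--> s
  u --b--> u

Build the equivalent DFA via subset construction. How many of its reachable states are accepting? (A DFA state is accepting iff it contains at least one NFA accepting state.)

Start state of the DFA: {p}.
{p} --a--> {q, r}  [new]
{p} --b--> {p, s, u}  [new]
{q, r} --a--> {p, q, r, s, t, u}  [new]
{q, r} --b--> {q, r, s, u}  [new]
{p, s, u} --a--> {p, q, r, s, t, u}  [seen]
{p, s, u} --b--> {p, r, s, t, u}  [new]
{p, q, r, s, t, u} --a--> {p, q, r, s, t, u}  [seen]
{p, q, r, s, t, u} --b--> {p, q, r, s, t, u}  [seen]
{q, r, s, u} --a--> {p, q, r, s, t, u}  [seen]
{q, r, s, u} --b--> {p, q, r, s, t, u}  [seen]
{p, r, s, t, u} --a--> {p, q, r, s, t, u}  [seen]
{p, r, s, t, u} --b--> {p, q, r, s, t, u}  [seen]
Reachable DFA states: {p}, {q, r}, {p, s, u}, {p, q, r, s, t, u}, {q, r, s, u}, {p, r, s, t, u}.
Accepting DFA states (contain an NFA accepting state): {p}, {q, r}, {p, s, u}, {p, q, r, s, t, u}, {q, r, s, u}, {p, r, s, t, u}.

6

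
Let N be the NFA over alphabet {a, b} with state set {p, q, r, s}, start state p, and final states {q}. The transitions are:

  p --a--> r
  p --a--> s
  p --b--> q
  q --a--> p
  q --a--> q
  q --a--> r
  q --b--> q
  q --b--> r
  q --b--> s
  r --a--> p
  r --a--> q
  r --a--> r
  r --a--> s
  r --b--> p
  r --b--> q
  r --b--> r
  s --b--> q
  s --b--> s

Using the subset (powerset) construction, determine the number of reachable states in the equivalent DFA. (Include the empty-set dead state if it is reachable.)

Start state of the DFA: {p}.
{p} --a--> {r, s}  [new]
{p} --b--> {q}  [new]
{r, s} --a--> {p, q, r, s}  [new]
{r, s} --b--> {p, q, r, s}  [seen]
{q} --a--> {p, q, r}  [new]
{q} --b--> {q, r, s}  [new]
{p, q, r, s} --a--> {p, q, r, s}  [seen]
{p, q, r, s} --b--> {p, q, r, s}  [seen]
{p, q, r} --a--> {p, q, r, s}  [seen]
{p, q, r} --b--> {p, q, r, s}  [seen]
{q, r, s} --a--> {p, q, r, s}  [seen]
{q, r, s} --b--> {p, q, r, s}  [seen]
Reachable DFA states: {p}, {r, s}, {q}, {p, q, r, s}, {p, q, r}, {q, r, s}.

6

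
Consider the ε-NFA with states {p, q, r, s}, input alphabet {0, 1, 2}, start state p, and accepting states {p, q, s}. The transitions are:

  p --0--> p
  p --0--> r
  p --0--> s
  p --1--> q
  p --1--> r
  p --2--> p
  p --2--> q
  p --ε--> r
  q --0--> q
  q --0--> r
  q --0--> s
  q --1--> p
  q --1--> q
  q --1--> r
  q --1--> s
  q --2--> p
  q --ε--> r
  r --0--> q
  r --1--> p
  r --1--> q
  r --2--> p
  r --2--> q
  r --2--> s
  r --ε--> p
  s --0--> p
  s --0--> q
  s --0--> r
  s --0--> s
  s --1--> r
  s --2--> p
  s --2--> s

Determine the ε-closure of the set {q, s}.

{p, q, r, s}

Begin with {q, s}.
q →ε {r}; add r.
r →ε {p}; add p.
ε-closure = {p, q, r, s}.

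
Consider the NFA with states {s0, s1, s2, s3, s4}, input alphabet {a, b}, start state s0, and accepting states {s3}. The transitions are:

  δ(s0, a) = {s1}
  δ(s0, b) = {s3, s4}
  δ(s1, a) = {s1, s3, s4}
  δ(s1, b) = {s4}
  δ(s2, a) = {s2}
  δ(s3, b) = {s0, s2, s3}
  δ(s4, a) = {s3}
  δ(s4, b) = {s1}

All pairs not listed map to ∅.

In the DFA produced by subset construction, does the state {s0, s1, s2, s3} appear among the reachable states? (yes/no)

yes

Start state of the DFA: {s0}.
{s0} --a--> {s1}  [new]
{s0} --b--> {s3, s4}  [new]
{s1} --a--> {s1, s3, s4}  [new]
{s1} --b--> {s4}  [new]
{s3, s4} --a--> {s3}  [new]
{s3, s4} --b--> {s0, s1, s2, s3}  [new]
{s1, s3, s4} --a--> {s1, s3, s4}  [seen]
{s1, s3, s4} --b--> {s0, s1, s2, s3, s4}  [new]
{s4} --a--> {s3}  [seen]
{s4} --b--> {s1}  [seen]
{s3} --a--> ∅  [new]
{s3} --b--> {s0, s2, s3}  [new]
{s0, s1, s2, s3} --a--> {s1, s2, s3, s4}  [new]
{s0, s1, s2, s3} --b--> {s0, s2, s3, s4}  [new]
{s0, s1, s2, s3, s4} --a--> {s1, s2, s3, s4}  [seen]
{s0, s1, s2, s3, s4} --b--> {s0, s1, s2, s3, s4}  [seen]
∅ --a--> ∅  [seen]
∅ --b--> ∅  [seen]
{s0, s2, s3} --a--> {s1, s2}  [new]
{s0, s2, s3} --b--> {s0, s2, s3, s4}  [seen]
{s1, s2, s3, s4} --a--> {s1, s2, s3, s4}  [seen]
{s1, s2, s3, s4} --b--> {s0, s1, s2, s3, s4}  [seen]
{s0, s2, s3, s4} --a--> {s1, s2, s3}  [new]
{s0, s2, s3, s4} --b--> {s0, s1, s2, s3, s4}  [seen]
{s1, s2} --a--> {s1, s2, s3, s4}  [seen]
{s1, s2} --b--> {s4}  [seen]
{s1, s2, s3} --a--> {s1, s2, s3, s4}  [seen]
{s1, s2, s3} --b--> {s0, s2, s3, s4}  [seen]
Reachable DFA states: {s0}, {s1}, {s3, s4}, {s1, s3, s4}, {s4}, {s3}, {s0, s1, s2, s3}, {s0, s1, s2, s3, s4}, ∅, {s0, s2, s3}, {s1, s2, s3, s4}, {s0, s2, s3, s4}, {s1, s2}, {s1, s2, s3}.
{s0, s1, s2, s3} is among them.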